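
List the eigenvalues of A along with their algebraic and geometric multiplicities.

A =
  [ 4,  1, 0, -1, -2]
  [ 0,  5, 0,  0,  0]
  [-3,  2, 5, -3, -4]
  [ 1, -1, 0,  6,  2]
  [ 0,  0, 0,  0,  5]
λ = 5: alg = 5, geom = 3

Step 1 — factor the characteristic polynomial to read off the algebraic multiplicities:
  χ_A(x) = (x - 5)^5

Step 2 — compute geometric multiplicities via the rank-nullity identity g(λ) = n − rank(A − λI):
  rank(A − (5)·I) = 2, so dim ker(A − (5)·I) = n − 2 = 3

Summary:
  λ = 5: algebraic multiplicity = 5, geometric multiplicity = 3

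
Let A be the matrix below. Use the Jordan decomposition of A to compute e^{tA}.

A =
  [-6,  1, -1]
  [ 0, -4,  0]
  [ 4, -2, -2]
e^{tA} =
  [-2*t*exp(-4*t) + exp(-4*t), t*exp(-4*t), -t*exp(-4*t)]
  [0, exp(-4*t), 0]
  [4*t*exp(-4*t), -2*t*exp(-4*t), 2*t*exp(-4*t) + exp(-4*t)]

Strategy: write A = P · J · P⁻¹ where J is a Jordan canonical form, so e^{tA} = P · e^{tJ} · P⁻¹, and e^{tJ} can be computed block-by-block.

A has Jordan form
J =
  [-4,  1,  0]
  [ 0, -4,  0]
  [ 0,  0, -4]
(up to reordering of blocks).

Per-block formulas:
  For a 1×1 block at λ = -4: exp(t · [-4]) = [e^(-4t)].
  For a 2×2 Jordan block J_2(-4): exp(t · J_2(-4)) = e^(-4t)·(I + t·N), where N is the 2×2 nilpotent shift.

After assembling e^{tJ} and conjugating by P, we get:

e^{tA} =
  [-2*t*exp(-4*t) + exp(-4*t), t*exp(-4*t), -t*exp(-4*t)]
  [0, exp(-4*t), 0]
  [4*t*exp(-4*t), -2*t*exp(-4*t), 2*t*exp(-4*t) + exp(-4*t)]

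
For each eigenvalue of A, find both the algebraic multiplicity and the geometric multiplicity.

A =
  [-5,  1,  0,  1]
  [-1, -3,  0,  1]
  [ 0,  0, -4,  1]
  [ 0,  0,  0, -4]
λ = -4: alg = 4, geom = 2

Step 1 — factor the characteristic polynomial to read off the algebraic multiplicities:
  χ_A(x) = (x + 4)^4

Step 2 — compute geometric multiplicities via the rank-nullity identity g(λ) = n − rank(A − λI):
  rank(A − (-4)·I) = 2, so dim ker(A − (-4)·I) = n − 2 = 2

Summary:
  λ = -4: algebraic multiplicity = 4, geometric multiplicity = 2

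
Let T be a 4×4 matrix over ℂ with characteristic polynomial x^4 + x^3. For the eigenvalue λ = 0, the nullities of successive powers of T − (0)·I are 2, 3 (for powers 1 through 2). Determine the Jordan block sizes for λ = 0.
Block sizes for λ = 0: [2, 1]

From the dimensions of kernels of powers, the number of Jordan blocks of size at least j is d_j − d_{j−1} where d_j = dim ker(N^j) (with d_0 = 0). Computing the differences gives [2, 1].
The number of blocks of size exactly k is (#blocks of size ≥ k) − (#blocks of size ≥ k + 1), so the partition is: 1 block(s) of size 1, 1 block(s) of size 2.
In nonincreasing order the block sizes are [2, 1].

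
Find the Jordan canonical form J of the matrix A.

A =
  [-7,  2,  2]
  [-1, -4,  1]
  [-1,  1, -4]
J_2(-5) ⊕ J_1(-5)

The characteristic polynomial is
  det(x·I − A) = x^3 + 15*x^2 + 75*x + 125 = (x + 5)^3

Eigenvalues and multiplicities (the geometric multiplicity of λ is n − rank(A − λI), which equals the number of Jordan blocks for λ):
  λ = -5: algebraic multiplicity = 3, geometric multiplicity = 2

Determining the block sizes for each eigenvalue:
  λ = -5: 2 blocks summing to 3 forces exactly one block of size 2 and the rest size 1 → block sizes [2, 1]

Assembling the blocks gives a Jordan form
J =
  [-5,  1,  0]
  [ 0, -5,  0]
  [ 0,  0, -5]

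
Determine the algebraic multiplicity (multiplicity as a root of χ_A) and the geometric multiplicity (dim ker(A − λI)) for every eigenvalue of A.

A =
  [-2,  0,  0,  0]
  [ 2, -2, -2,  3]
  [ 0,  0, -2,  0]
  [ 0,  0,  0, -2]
λ = -2: alg = 4, geom = 3

Step 1 — factor the characteristic polynomial to read off the algebraic multiplicities:
  χ_A(x) = (x + 2)^4

Step 2 — compute geometric multiplicities via the rank-nullity identity g(λ) = n − rank(A − λI):
  rank(A − (-2)·I) = 1, so dim ker(A − (-2)·I) = n − 1 = 3

Summary:
  λ = -2: algebraic multiplicity = 4, geometric multiplicity = 3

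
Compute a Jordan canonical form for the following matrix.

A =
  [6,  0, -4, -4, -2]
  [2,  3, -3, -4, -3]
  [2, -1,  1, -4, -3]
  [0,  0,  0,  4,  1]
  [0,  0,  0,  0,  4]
J_1(2) ⊕ J_2(4) ⊕ J_2(4)

The characteristic polynomial is
  det(x·I − A) = x^5 - 18*x^4 + 128*x^3 - 448*x^2 + 768*x - 512 = (x - 4)^4*(x - 2)

Eigenvalues and multiplicities (the geometric multiplicity of λ is n − rank(A − λI), which equals the number of Jordan blocks for λ):
  λ = 2: algebraic multiplicity = 1, geometric multiplicity = 1
  λ = 4: algebraic multiplicity = 4, geometric multiplicity = 2

Determining the block sizes for each eigenvalue:
  λ = 2: one block (gm = 1), so the single block has size am = 1 → block sizes [1]
  λ = 4: with am = 4 and gm = 2, the partition is not yet determined (e.g. several partitions of 4 into 2 parts exist). Let N = A − (4)·I. Computing rank(N^1) = 3, rank(N^2) = 1; the number of blocks of size ≥ j is rank(N^{j−1}) − rank(N^j), giving [2, 2]. So we have 2 block(s) of size 2 → block sizes [2, 2]

Assembling the blocks gives a Jordan form
J =
  [2, 0, 0, 0, 0]
  [0, 4, 1, 0, 0]
  [0, 0, 4, 0, 0]
  [0, 0, 0, 4, 1]
  [0, 0, 0, 0, 4]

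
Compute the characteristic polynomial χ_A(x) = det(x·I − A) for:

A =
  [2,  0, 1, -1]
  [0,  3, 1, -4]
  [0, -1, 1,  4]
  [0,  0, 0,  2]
x^4 - 8*x^3 + 24*x^2 - 32*x + 16

Expanding det(x·I − A) (e.g. by cofactor expansion or by noting that A is similar to its Jordan form J, which has the same characteristic polynomial as A) gives
  χ_A(x) = x^4 - 8*x^3 + 24*x^2 - 32*x + 16
which factors as (x - 2)^4. The eigenvalues (with algebraic multiplicities) are λ = 2 with multiplicity 4.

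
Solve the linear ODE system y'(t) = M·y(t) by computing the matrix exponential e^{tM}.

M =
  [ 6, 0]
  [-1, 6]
e^{tM} =
  [exp(6*t), 0]
  [-t*exp(6*t), exp(6*t)]

Strategy: write M = P · J · P⁻¹ where J is a Jordan canonical form, so e^{tM} = P · e^{tJ} · P⁻¹, and e^{tJ} can be computed block-by-block.

M has Jordan form
J =
  [6, 1]
  [0, 6]
(up to reordering of blocks).

Per-block formulas:
  For a 2×2 Jordan block J_2(6): exp(t · J_2(6)) = e^(6t)·(I + t·N), where N is the 2×2 nilpotent shift.

After assembling e^{tJ} and conjugating by P, we get:

e^{tM} =
  [exp(6*t), 0]
  [-t*exp(6*t), exp(6*t)]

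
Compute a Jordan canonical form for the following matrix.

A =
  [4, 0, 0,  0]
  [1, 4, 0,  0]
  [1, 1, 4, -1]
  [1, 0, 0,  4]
J_2(4) ⊕ J_2(4)

The characteristic polynomial is
  det(x·I − A) = x^4 - 16*x^3 + 96*x^2 - 256*x + 256 = (x - 4)^4

Eigenvalues and multiplicities (the geometric multiplicity of λ is n − rank(A − λI), which equals the number of Jordan blocks for λ):
  λ = 4: algebraic multiplicity = 4, geometric multiplicity = 2

Determining the block sizes for each eigenvalue:
  λ = 4: with am = 4 and gm = 2, the partition is not yet determined (e.g. several partitions of 4 into 2 parts exist). Let N = A − (4)·I. Computing rank(N^1) = 2, rank(N^2) = 0; the number of blocks of size ≥ j is rank(N^{j−1}) − rank(N^j), giving [2, 2]. So we have 2 block(s) of size 2 → block sizes [2, 2]

Assembling the blocks gives a Jordan form
J =
  [4, 1, 0, 0]
  [0, 4, 0, 0]
  [0, 0, 4, 1]
  [0, 0, 0, 4]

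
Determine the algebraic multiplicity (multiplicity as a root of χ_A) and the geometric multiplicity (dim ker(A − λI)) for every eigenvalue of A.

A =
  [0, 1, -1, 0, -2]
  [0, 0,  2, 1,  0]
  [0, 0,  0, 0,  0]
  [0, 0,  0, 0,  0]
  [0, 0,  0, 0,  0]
λ = 0: alg = 5, geom = 3

Step 1 — factor the characteristic polynomial to read off the algebraic multiplicities:
  χ_A(x) = x^5

Step 2 — compute geometric multiplicities via the rank-nullity identity g(λ) = n − rank(A − λI):
  rank(A − (0)·I) = 2, so dim ker(A − (0)·I) = n − 2 = 3

Summary:
  λ = 0: algebraic multiplicity = 5, geometric multiplicity = 3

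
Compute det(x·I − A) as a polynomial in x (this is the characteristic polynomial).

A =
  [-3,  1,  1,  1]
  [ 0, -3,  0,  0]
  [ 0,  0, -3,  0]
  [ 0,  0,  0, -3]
x^4 + 12*x^3 + 54*x^2 + 108*x + 81

Expanding det(x·I − A) (e.g. by cofactor expansion or by noting that A is similar to its Jordan form J, which has the same characteristic polynomial as A) gives
  χ_A(x) = x^4 + 12*x^3 + 54*x^2 + 108*x + 81
which factors as (x + 3)^4. The eigenvalues (with algebraic multiplicities) are λ = -3 with multiplicity 4.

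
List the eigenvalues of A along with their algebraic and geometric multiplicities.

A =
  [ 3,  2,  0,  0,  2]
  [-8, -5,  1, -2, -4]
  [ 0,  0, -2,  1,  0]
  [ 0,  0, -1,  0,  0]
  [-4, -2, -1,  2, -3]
λ = -3: alg = 1, geom = 1; λ = -1: alg = 4, geom = 2

Step 1 — factor the characteristic polynomial to read off the algebraic multiplicities:
  χ_A(x) = (x + 1)^4*(x + 3)

Step 2 — compute geometric multiplicities via the rank-nullity identity g(λ) = n − rank(A − λI):
  rank(A − (-3)·I) = 4, so dim ker(A − (-3)·I) = n − 4 = 1
  rank(A − (-1)·I) = 3, so dim ker(A − (-1)·I) = n − 3 = 2

Summary:
  λ = -3: algebraic multiplicity = 1, geometric multiplicity = 1
  λ = -1: algebraic multiplicity = 4, geometric multiplicity = 2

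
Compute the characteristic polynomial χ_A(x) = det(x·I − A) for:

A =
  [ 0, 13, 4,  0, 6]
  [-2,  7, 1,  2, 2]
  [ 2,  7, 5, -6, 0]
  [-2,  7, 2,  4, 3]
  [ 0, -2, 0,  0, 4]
x^5 - 20*x^4 + 160*x^3 - 640*x^2 + 1280*x - 1024

Expanding det(x·I − A) (e.g. by cofactor expansion or by noting that A is similar to its Jordan form J, which has the same characteristic polynomial as A) gives
  χ_A(x) = x^5 - 20*x^4 + 160*x^3 - 640*x^2 + 1280*x - 1024
which factors as (x - 4)^5. The eigenvalues (with algebraic multiplicities) are λ = 4 with multiplicity 5.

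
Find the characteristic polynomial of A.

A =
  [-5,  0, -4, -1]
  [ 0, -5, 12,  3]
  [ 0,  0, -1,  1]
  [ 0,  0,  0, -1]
x^4 + 12*x^3 + 46*x^2 + 60*x + 25

Expanding det(x·I − A) (e.g. by cofactor expansion or by noting that A is similar to its Jordan form J, which has the same characteristic polynomial as A) gives
  χ_A(x) = x^4 + 12*x^3 + 46*x^2 + 60*x + 25
which factors as (x + 1)^2*(x + 5)^2. The eigenvalues (with algebraic multiplicities) are λ = -5 with multiplicity 2, λ = -1 with multiplicity 2.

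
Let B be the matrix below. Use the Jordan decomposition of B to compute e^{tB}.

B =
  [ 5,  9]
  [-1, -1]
e^{tB} =
  [3*t*exp(2*t) + exp(2*t), 9*t*exp(2*t)]
  [-t*exp(2*t), -3*t*exp(2*t) + exp(2*t)]

Strategy: write B = P · J · P⁻¹ where J is a Jordan canonical form, so e^{tB} = P · e^{tJ} · P⁻¹, and e^{tJ} can be computed block-by-block.

B has Jordan form
J =
  [2, 1]
  [0, 2]
(up to reordering of blocks).

Per-block formulas:
  For a 2×2 Jordan block J_2(2): exp(t · J_2(2)) = e^(2t)·(I + t·N), where N is the 2×2 nilpotent shift.

After assembling e^{tJ} and conjugating by P, we get:

e^{tB} =
  [3*t*exp(2*t) + exp(2*t), 9*t*exp(2*t)]
  [-t*exp(2*t), -3*t*exp(2*t) + exp(2*t)]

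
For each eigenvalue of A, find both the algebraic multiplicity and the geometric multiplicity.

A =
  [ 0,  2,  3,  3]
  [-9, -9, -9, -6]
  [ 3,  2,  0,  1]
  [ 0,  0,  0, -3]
λ = -3: alg = 4, geom = 2

Step 1 — factor the characteristic polynomial to read off the algebraic multiplicities:
  χ_A(x) = (x + 3)^4

Step 2 — compute geometric multiplicities via the rank-nullity identity g(λ) = n − rank(A − λI):
  rank(A − (-3)·I) = 2, so dim ker(A − (-3)·I) = n − 2 = 2

Summary:
  λ = -3: algebraic multiplicity = 4, geometric multiplicity = 2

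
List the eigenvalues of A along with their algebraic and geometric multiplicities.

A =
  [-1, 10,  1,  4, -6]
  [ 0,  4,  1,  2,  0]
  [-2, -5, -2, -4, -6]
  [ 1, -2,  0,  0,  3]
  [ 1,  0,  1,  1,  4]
λ = 1: alg = 5, geom = 2

Step 1 — factor the characteristic polynomial to read off the algebraic multiplicities:
  χ_A(x) = (x - 1)^5

Step 2 — compute geometric multiplicities via the rank-nullity identity g(λ) = n − rank(A − λI):
  rank(A − (1)·I) = 3, so dim ker(A − (1)·I) = n − 3 = 2

Summary:
  λ = 1: algebraic multiplicity = 5, geometric multiplicity = 2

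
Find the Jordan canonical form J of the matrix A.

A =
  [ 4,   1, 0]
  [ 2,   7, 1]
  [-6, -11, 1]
J_3(4)

The characteristic polynomial is
  det(x·I − A) = x^3 - 12*x^2 + 48*x - 64 = (x - 4)^3

Eigenvalues and multiplicities (the geometric multiplicity of λ is n − rank(A − λI), which equals the number of Jordan blocks for λ):
  λ = 4: algebraic multiplicity = 3, geometric multiplicity = 1

Determining the block sizes for each eigenvalue:
  λ = 4: one block (gm = 1), so the single block has size am = 3 → block sizes [3]

Assembling the blocks gives a Jordan form
J =
  [4, 1, 0]
  [0, 4, 1]
  [0, 0, 4]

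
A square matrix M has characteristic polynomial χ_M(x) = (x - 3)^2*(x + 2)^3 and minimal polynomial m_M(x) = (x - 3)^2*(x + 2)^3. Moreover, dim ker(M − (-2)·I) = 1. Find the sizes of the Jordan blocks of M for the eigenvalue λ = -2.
Block sizes for λ = -2: [3]

Step 1 — from the characteristic polynomial, algebraic multiplicity of λ = -2 is 3. From dim ker(M − (-2)·I) = 1, there are exactly 1 Jordan blocks for λ = -2.
Step 2 — from the minimal polynomial, the factor (x + 2)^3 tells us the largest block for λ = -2 has size 3.
Step 3 — with total size 3, 1 blocks, and largest block 3, the block sizes (in nonincreasing order) are [3].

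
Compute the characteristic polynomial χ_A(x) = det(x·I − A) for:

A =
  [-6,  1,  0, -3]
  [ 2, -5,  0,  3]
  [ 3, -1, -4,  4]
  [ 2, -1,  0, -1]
x^4 + 16*x^3 + 96*x^2 + 256*x + 256

Expanding det(x·I − A) (e.g. by cofactor expansion or by noting that A is similar to its Jordan form J, which has the same characteristic polynomial as A) gives
  χ_A(x) = x^4 + 16*x^3 + 96*x^2 + 256*x + 256
which factors as (x + 4)^4. The eigenvalues (with algebraic multiplicities) are λ = -4 with multiplicity 4.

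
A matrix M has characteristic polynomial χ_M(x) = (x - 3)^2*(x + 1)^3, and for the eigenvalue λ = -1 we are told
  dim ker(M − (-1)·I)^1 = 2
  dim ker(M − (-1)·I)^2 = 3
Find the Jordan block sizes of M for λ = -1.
Block sizes for λ = -1: [2, 1]

From the dimensions of kernels of powers, the number of Jordan blocks of size at least j is d_j − d_{j−1} where d_j = dim ker(N^j) (with d_0 = 0). Computing the differences gives [2, 1].
The number of blocks of size exactly k is (#blocks of size ≥ k) − (#blocks of size ≥ k + 1), so the partition is: 1 block(s) of size 1, 1 block(s) of size 2.
In nonincreasing order the block sizes are [2, 1].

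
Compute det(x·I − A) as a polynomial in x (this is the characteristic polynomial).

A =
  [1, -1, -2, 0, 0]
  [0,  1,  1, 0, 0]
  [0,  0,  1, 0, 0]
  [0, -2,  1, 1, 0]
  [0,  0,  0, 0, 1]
x^5 - 5*x^4 + 10*x^3 - 10*x^2 + 5*x - 1

Expanding det(x·I − A) (e.g. by cofactor expansion or by noting that A is similar to its Jordan form J, which has the same characteristic polynomial as A) gives
  χ_A(x) = x^5 - 5*x^4 + 10*x^3 - 10*x^2 + 5*x - 1
which factors as (x - 1)^5. The eigenvalues (with algebraic multiplicities) are λ = 1 with multiplicity 5.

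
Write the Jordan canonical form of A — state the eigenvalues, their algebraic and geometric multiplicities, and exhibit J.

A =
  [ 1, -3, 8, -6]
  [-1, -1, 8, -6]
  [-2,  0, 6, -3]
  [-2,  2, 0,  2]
J_2(2) ⊕ J_2(2)

The characteristic polynomial is
  det(x·I − A) = x^4 - 8*x^3 + 24*x^2 - 32*x + 16 = (x - 2)^4

Eigenvalues and multiplicities (the geometric multiplicity of λ is n − rank(A − λI), which equals the number of Jordan blocks for λ):
  λ = 2: algebraic multiplicity = 4, geometric multiplicity = 2

Determining the block sizes for each eigenvalue:
  λ = 2: with am = 4 and gm = 2, the partition is not yet determined (e.g. several partitions of 4 into 2 parts exist). Let N = A − (2)·I. Computing rank(N^1) = 2, rank(N^2) = 0; the number of blocks of size ≥ j is rank(N^{j−1}) − rank(N^j), giving [2, 2]. So we have 2 block(s) of size 2 → block sizes [2, 2]

Assembling the blocks gives a Jordan form
J =
  [2, 1, 0, 0]
  [0, 2, 0, 0]
  [0, 0, 2, 1]
  [0, 0, 0, 2]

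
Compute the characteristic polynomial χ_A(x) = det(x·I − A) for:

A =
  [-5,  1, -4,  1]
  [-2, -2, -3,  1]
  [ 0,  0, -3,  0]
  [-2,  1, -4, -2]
x^4 + 12*x^3 + 54*x^2 + 108*x + 81

Expanding det(x·I − A) (e.g. by cofactor expansion or by noting that A is similar to its Jordan form J, which has the same characteristic polynomial as A) gives
  χ_A(x) = x^4 + 12*x^3 + 54*x^2 + 108*x + 81
which factors as (x + 3)^4. The eigenvalues (with algebraic multiplicities) are λ = -3 with multiplicity 4.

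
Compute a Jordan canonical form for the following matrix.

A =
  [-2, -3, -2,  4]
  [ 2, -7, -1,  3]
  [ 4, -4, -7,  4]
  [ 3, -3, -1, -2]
J_3(-5) ⊕ J_1(-3)

The characteristic polynomial is
  det(x·I − A) = x^4 + 18*x^3 + 120*x^2 + 350*x + 375 = (x + 3)*(x + 5)^3

Eigenvalues and multiplicities (the geometric multiplicity of λ is n − rank(A − λI), which equals the number of Jordan blocks for λ):
  λ = -5: algebraic multiplicity = 3, geometric multiplicity = 1
  λ = -3: algebraic multiplicity = 1, geometric multiplicity = 1

Determining the block sizes for each eigenvalue:
  λ = -5: one block (gm = 1), so the single block has size am = 3 → block sizes [3]
  λ = -3: one block (gm = 1), so the single block has size am = 1 → block sizes [1]

Assembling the blocks gives a Jordan form
J =
  [-5,  1,  0,  0]
  [ 0, -5,  1,  0]
  [ 0,  0, -5,  0]
  [ 0,  0,  0, -3]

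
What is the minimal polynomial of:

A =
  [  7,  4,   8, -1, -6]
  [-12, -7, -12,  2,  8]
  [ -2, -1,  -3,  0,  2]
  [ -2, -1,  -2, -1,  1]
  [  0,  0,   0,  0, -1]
x^3 + 3*x^2 + 3*x + 1

The characteristic polynomial is χ_A(x) = (x + 1)^5, so the eigenvalues are known. The minimal polynomial is
  m_A(x) = Π_λ (x − λ)^{k_λ}
where k_λ is the size of the *largest* Jordan block for λ (equivalently, the smallest k with (A − λI)^k v = 0 for every generalised eigenvector v of λ).

  λ = -1: largest Jordan block has size 3, contributing (x + 1)^3

So m_A(x) = (x + 1)^3 = x^3 + 3*x^2 + 3*x + 1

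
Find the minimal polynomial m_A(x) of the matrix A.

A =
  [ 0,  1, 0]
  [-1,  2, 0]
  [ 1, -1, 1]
x^2 - 2*x + 1

The characteristic polynomial is χ_A(x) = (x - 1)^3, so the eigenvalues are known. The minimal polynomial is
  m_A(x) = Π_λ (x − λ)^{k_λ}
where k_λ is the size of the *largest* Jordan block for λ (equivalently, the smallest k with (A − λI)^k v = 0 for every generalised eigenvector v of λ).

  λ = 1: largest Jordan block has size 2, contributing (x − 1)^2

So m_A(x) = (x - 1)^2 = x^2 - 2*x + 1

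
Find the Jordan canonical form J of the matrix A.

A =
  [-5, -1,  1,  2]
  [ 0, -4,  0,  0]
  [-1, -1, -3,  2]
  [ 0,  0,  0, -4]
J_2(-4) ⊕ J_1(-4) ⊕ J_1(-4)

The characteristic polynomial is
  det(x·I − A) = x^4 + 16*x^3 + 96*x^2 + 256*x + 256 = (x + 4)^4

Eigenvalues and multiplicities (the geometric multiplicity of λ is n − rank(A − λI), which equals the number of Jordan blocks for λ):
  λ = -4: algebraic multiplicity = 4, geometric multiplicity = 3

Determining the block sizes for each eigenvalue:
  λ = -4: 3 blocks summing to 4 forces exactly one block of size 2 and the rest size 1 → block sizes [2, 1, 1]

Assembling the blocks gives a Jordan form
J =
  [-4,  1,  0,  0]
  [ 0, -4,  0,  0]
  [ 0,  0, -4,  0]
  [ 0,  0,  0, -4]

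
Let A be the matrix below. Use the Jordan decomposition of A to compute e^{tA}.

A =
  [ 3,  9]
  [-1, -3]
e^{tA} =
  [3*t + 1, 9*t]
  [-t, 1 - 3*t]

Strategy: write A = P · J · P⁻¹ where J is a Jordan canonical form, so e^{tA} = P · e^{tJ} · P⁻¹, and e^{tJ} can be computed block-by-block.

A has Jordan form
J =
  [0, 1]
  [0, 0]
(up to reordering of blocks).

Per-block formulas:
  For a 2×2 Jordan block J_2(0): exp(t · J_2(0)) = e^(0t)·(I + t·N), where N is the 2×2 nilpotent shift.

After assembling e^{tJ} and conjugating by P, we get:

e^{tA} =
  [3*t + 1, 9*t]
  [-t, 1 - 3*t]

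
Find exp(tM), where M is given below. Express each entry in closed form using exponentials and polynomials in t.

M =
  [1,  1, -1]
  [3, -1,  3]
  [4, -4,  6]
e^{tM} =
  [-t*exp(2*t) + exp(2*t), t*exp(2*t), -t*exp(2*t)]
  [3*t*exp(2*t), -3*t*exp(2*t) + exp(2*t), 3*t*exp(2*t)]
  [4*t*exp(2*t), -4*t*exp(2*t), 4*t*exp(2*t) + exp(2*t)]

Strategy: write M = P · J · P⁻¹ where J is a Jordan canonical form, so e^{tM} = P · e^{tJ} · P⁻¹, and e^{tJ} can be computed block-by-block.

M has Jordan form
J =
  [2, 1, 0]
  [0, 2, 0]
  [0, 0, 2]
(up to reordering of blocks).

Per-block formulas:
  For a 1×1 block at λ = 2: exp(t · [2]) = [e^(2t)].
  For a 2×2 Jordan block J_2(2): exp(t · J_2(2)) = e^(2t)·(I + t·N), where N is the 2×2 nilpotent shift.

After assembling e^{tJ} and conjugating by P, we get:

e^{tM} =
  [-t*exp(2*t) + exp(2*t), t*exp(2*t), -t*exp(2*t)]
  [3*t*exp(2*t), -3*t*exp(2*t) + exp(2*t), 3*t*exp(2*t)]
  [4*t*exp(2*t), -4*t*exp(2*t), 4*t*exp(2*t) + exp(2*t)]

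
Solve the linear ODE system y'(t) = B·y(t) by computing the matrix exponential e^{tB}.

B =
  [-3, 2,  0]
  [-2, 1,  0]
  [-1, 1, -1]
e^{tB} =
  [-2*t*exp(-t) + exp(-t), 2*t*exp(-t), 0]
  [-2*t*exp(-t), 2*t*exp(-t) + exp(-t), 0]
  [-t*exp(-t), t*exp(-t), exp(-t)]

Strategy: write B = P · J · P⁻¹ where J is a Jordan canonical form, so e^{tB} = P · e^{tJ} · P⁻¹, and e^{tJ} can be computed block-by-block.

B has Jordan form
J =
  [-1,  1,  0]
  [ 0, -1,  0]
  [ 0,  0, -1]
(up to reordering of blocks).

Per-block formulas:
  For a 1×1 block at λ = -1: exp(t · [-1]) = [e^(-1t)].
  For a 2×2 Jordan block J_2(-1): exp(t · J_2(-1)) = e^(-1t)·(I + t·N), where N is the 2×2 nilpotent shift.

After assembling e^{tJ} and conjugating by P, we get:

e^{tB} =
  [-2*t*exp(-t) + exp(-t), 2*t*exp(-t), 0]
  [-2*t*exp(-t), 2*t*exp(-t) + exp(-t), 0]
  [-t*exp(-t), t*exp(-t), exp(-t)]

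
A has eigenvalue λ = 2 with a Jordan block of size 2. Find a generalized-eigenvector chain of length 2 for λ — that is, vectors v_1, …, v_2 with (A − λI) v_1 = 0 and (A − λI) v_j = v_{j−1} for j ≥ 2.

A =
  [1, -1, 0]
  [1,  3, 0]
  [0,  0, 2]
A Jordan chain for λ = 2 of length 2:
v_1 = (-1, 1, 0)ᵀ
v_2 = (1, 0, 0)ᵀ

Let N = A − (2)·I. We want v_2 with N^2 v_2 = 0 but N^1 v_2 ≠ 0; then v_{j-1} := N · v_j for j = 2, …, 2.

Pick v_2 = (1, 0, 0)ᵀ.
Then v_1 = N · v_2 = (-1, 1, 0)ᵀ.

Sanity check: (A − (2)·I) v_1 = (0, 0, 0)ᵀ = 0. ✓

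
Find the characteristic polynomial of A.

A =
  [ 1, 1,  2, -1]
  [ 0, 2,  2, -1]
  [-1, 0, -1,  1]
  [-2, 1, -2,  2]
x^4 - 4*x^3 + 6*x^2 - 4*x + 1

Expanding det(x·I − A) (e.g. by cofactor expansion or by noting that A is similar to its Jordan form J, which has the same characteristic polynomial as A) gives
  χ_A(x) = x^4 - 4*x^3 + 6*x^2 - 4*x + 1
which factors as (x - 1)^4. The eigenvalues (with algebraic multiplicities) are λ = 1 with multiplicity 4.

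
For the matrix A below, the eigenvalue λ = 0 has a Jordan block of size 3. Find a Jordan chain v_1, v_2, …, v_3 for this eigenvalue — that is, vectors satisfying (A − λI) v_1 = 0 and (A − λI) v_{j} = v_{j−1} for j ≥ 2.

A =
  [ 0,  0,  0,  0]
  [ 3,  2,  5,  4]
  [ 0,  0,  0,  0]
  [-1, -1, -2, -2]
A Jordan chain for λ = 0 of length 3:
v_1 = (0, 2, 0, -1)ᵀ
v_2 = (0, 3, 0, -1)ᵀ
v_3 = (1, 0, 0, 0)ᵀ

Let N = A − (0)·I. We want v_3 with N^3 v_3 = 0 but N^2 v_3 ≠ 0; then v_{j-1} := N · v_j for j = 3, …, 2.

Pick v_3 = (1, 0, 0, 0)ᵀ.
Then v_2 = N · v_3 = (0, 3, 0, -1)ᵀ.
Then v_1 = N · v_2 = (0, 2, 0, -1)ᵀ.

Sanity check: (A − (0)·I) v_1 = (0, 0, 0, 0)ᵀ = 0. ✓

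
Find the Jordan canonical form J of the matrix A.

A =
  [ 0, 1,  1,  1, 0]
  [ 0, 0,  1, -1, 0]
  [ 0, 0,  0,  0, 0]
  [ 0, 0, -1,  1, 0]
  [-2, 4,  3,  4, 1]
J_2(0) ⊕ J_1(0) ⊕ J_1(1) ⊕ J_1(1)

The characteristic polynomial is
  det(x·I − A) = x^5 - 2*x^4 + x^3 = x^3*(x - 1)^2

Eigenvalues and multiplicities (the geometric multiplicity of λ is n − rank(A − λI), which equals the number of Jordan blocks for λ):
  λ = 0: algebraic multiplicity = 3, geometric multiplicity = 2
  λ = 1: algebraic multiplicity = 2, geometric multiplicity = 2

Determining the block sizes for each eigenvalue:
  λ = 0: 2 blocks summing to 3 forces exactly one block of size 2 and the rest size 1 → block sizes [2, 1]
  λ = 1: gm = am = 2, so every block has size 1 → block sizes [1, 1]

Assembling the blocks gives a Jordan form
J =
  [0, 1, 0, 0, 0]
  [0, 0, 0, 0, 0]
  [0, 0, 0, 0, 0]
  [0, 0, 0, 1, 0]
  [0, 0, 0, 0, 1]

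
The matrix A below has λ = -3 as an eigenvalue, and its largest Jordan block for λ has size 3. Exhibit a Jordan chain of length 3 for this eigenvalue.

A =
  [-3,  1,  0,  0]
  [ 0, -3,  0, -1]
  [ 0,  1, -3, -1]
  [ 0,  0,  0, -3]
A Jordan chain for λ = -3 of length 3:
v_1 = (-1, 0, -1, 0)ᵀ
v_2 = (0, -1, -1, 0)ᵀ
v_3 = (0, 0, 0, 1)ᵀ

Let N = A − (-3)·I. We want v_3 with N^3 v_3 = 0 but N^2 v_3 ≠ 0; then v_{j-1} := N · v_j for j = 3, …, 2.

Pick v_3 = (0, 0, 0, 1)ᵀ.
Then v_2 = N · v_3 = (0, -1, -1, 0)ᵀ.
Then v_1 = N · v_2 = (-1, 0, -1, 0)ᵀ.

Sanity check: (A − (-3)·I) v_1 = (0, 0, 0, 0)ᵀ = 0. ✓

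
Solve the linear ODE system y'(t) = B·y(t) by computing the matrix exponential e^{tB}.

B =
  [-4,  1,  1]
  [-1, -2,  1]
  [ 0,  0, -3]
e^{tB} =
  [-t*exp(-3*t) + exp(-3*t), t*exp(-3*t), t*exp(-3*t)]
  [-t*exp(-3*t), t*exp(-3*t) + exp(-3*t), t*exp(-3*t)]
  [0, 0, exp(-3*t)]

Strategy: write B = P · J · P⁻¹ where J is a Jordan canonical form, so e^{tB} = P · e^{tJ} · P⁻¹, and e^{tJ} can be computed block-by-block.

B has Jordan form
J =
  [-3,  1,  0]
  [ 0, -3,  0]
  [ 0,  0, -3]
(up to reordering of blocks).

Per-block formulas:
  For a 2×2 Jordan block J_2(-3): exp(t · J_2(-3)) = e^(-3t)·(I + t·N), where N is the 2×2 nilpotent shift.
  For a 1×1 block at λ = -3: exp(t · [-3]) = [e^(-3t)].

After assembling e^{tJ} and conjugating by P, we get:

e^{tB} =
  [-t*exp(-3*t) + exp(-3*t), t*exp(-3*t), t*exp(-3*t)]
  [-t*exp(-3*t), t*exp(-3*t) + exp(-3*t), t*exp(-3*t)]
  [0, 0, exp(-3*t)]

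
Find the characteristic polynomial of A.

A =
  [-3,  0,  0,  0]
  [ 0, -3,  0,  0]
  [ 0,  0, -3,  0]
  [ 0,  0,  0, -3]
x^4 + 12*x^3 + 54*x^2 + 108*x + 81

Expanding det(x·I − A) (e.g. by cofactor expansion or by noting that A is similar to its Jordan form J, which has the same characteristic polynomial as A) gives
  χ_A(x) = x^4 + 12*x^3 + 54*x^2 + 108*x + 81
which factors as (x + 3)^4. The eigenvalues (with algebraic multiplicities) are λ = -3 with multiplicity 4.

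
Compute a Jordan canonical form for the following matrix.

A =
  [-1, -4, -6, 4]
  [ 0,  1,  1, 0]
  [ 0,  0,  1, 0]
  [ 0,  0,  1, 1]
J_1(-1) ⊕ J_2(1) ⊕ J_1(1)

The characteristic polynomial is
  det(x·I − A) = x^4 - 2*x^3 + 2*x - 1 = (x - 1)^3*(x + 1)

Eigenvalues and multiplicities (the geometric multiplicity of λ is n − rank(A − λI), which equals the number of Jordan blocks for λ):
  λ = -1: algebraic multiplicity = 1, geometric multiplicity = 1
  λ = 1: algebraic multiplicity = 3, geometric multiplicity = 2

Determining the block sizes for each eigenvalue:
  λ = -1: one block (gm = 1), so the single block has size am = 1 → block sizes [1]
  λ = 1: 2 blocks summing to 3 forces exactly one block of size 2 and the rest size 1 → block sizes [2, 1]

Assembling the blocks gives a Jordan form
J =
  [-1, 0, 0, 0]
  [ 0, 1, 1, 0]
  [ 0, 0, 1, 0]
  [ 0, 0, 0, 1]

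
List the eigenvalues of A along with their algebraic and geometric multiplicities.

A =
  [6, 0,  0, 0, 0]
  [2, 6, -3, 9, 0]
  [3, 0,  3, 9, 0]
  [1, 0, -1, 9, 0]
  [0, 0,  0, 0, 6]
λ = 6: alg = 5, geom = 3

Step 1 — factor the characteristic polynomial to read off the algebraic multiplicities:
  χ_A(x) = (x - 6)^5

Step 2 — compute geometric multiplicities via the rank-nullity identity g(λ) = n − rank(A − λI):
  rank(A − (6)·I) = 2, so dim ker(A − (6)·I) = n − 2 = 3

Summary:
  λ = 6: algebraic multiplicity = 5, geometric multiplicity = 3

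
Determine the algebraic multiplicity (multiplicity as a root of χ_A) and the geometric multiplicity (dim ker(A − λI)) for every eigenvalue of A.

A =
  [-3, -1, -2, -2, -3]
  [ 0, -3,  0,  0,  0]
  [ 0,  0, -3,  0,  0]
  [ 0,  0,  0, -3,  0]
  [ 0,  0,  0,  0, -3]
λ = -3: alg = 5, geom = 4

Step 1 — factor the characteristic polynomial to read off the algebraic multiplicities:
  χ_A(x) = (x + 3)^5

Step 2 — compute geometric multiplicities via the rank-nullity identity g(λ) = n − rank(A − λI):
  rank(A − (-3)·I) = 1, so dim ker(A − (-3)·I) = n − 1 = 4

Summary:
  λ = -3: algebraic multiplicity = 5, geometric multiplicity = 4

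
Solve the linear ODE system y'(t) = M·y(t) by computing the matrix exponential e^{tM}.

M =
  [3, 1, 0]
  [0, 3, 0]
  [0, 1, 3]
e^{tM} =
  [exp(3*t), t*exp(3*t), 0]
  [0, exp(3*t), 0]
  [0, t*exp(3*t), exp(3*t)]

Strategy: write M = P · J · P⁻¹ where J is a Jordan canonical form, so e^{tM} = P · e^{tJ} · P⁻¹, and e^{tJ} can be computed block-by-block.

M has Jordan form
J =
  [3, 1, 0]
  [0, 3, 0]
  [0, 0, 3]
(up to reordering of blocks).

Per-block formulas:
  For a 2×2 Jordan block J_2(3): exp(t · J_2(3)) = e^(3t)·(I + t·N), where N is the 2×2 nilpotent shift.
  For a 1×1 block at λ = 3: exp(t · [3]) = [e^(3t)].

After assembling e^{tJ} and conjugating by P, we get:

e^{tM} =
  [exp(3*t), t*exp(3*t), 0]
  [0, exp(3*t), 0]
  [0, t*exp(3*t), exp(3*t)]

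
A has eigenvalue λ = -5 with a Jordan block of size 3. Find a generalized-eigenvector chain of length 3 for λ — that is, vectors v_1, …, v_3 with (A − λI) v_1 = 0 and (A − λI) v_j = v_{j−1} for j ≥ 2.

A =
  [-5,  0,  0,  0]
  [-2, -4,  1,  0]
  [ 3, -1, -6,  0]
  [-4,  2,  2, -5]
A Jordan chain for λ = -5 of length 3:
v_1 = (0, 1, -1, 2)ᵀ
v_2 = (0, -2, 3, -4)ᵀ
v_3 = (1, 0, 0, 0)ᵀ

Let N = A − (-5)·I. We want v_3 with N^3 v_3 = 0 but N^2 v_3 ≠ 0; then v_{j-1} := N · v_j for j = 3, …, 2.

Pick v_3 = (1, 0, 0, 0)ᵀ.
Then v_2 = N · v_3 = (0, -2, 3, -4)ᵀ.
Then v_1 = N · v_2 = (0, 1, -1, 2)ᵀ.

Sanity check: (A − (-5)·I) v_1 = (0, 0, 0, 0)ᵀ = 0. ✓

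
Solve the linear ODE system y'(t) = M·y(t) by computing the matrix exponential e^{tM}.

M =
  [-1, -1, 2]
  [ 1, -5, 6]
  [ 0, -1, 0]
e^{tM} =
  [t*exp(-2*t) + exp(-2*t), -t*exp(-2*t), 2*t*exp(-2*t)]
  [-t^2*exp(-2*t) + t*exp(-2*t), t^2*exp(-2*t) - 3*t*exp(-2*t) + exp(-2*t), -2*t^2*exp(-2*t) + 6*t*exp(-2*t)]
  [-t^2*exp(-2*t)/2, t^2*exp(-2*t)/2 - t*exp(-2*t), -t^2*exp(-2*t) + 2*t*exp(-2*t) + exp(-2*t)]

Strategy: write M = P · J · P⁻¹ where J is a Jordan canonical form, so e^{tM} = P · e^{tJ} · P⁻¹, and e^{tJ} can be computed block-by-block.

M has Jordan form
J =
  [-2,  1,  0]
  [ 0, -2,  1]
  [ 0,  0, -2]
(up to reordering of blocks).

Per-block formulas:
  For a 3×3 Jordan block J_3(-2): exp(t · J_3(-2)) = e^(-2t)·(I + t·N + (t^2/2)·N^2), where N is the 3×3 nilpotent shift.

After assembling e^{tJ} and conjugating by P, we get:

e^{tM} =
  [t*exp(-2*t) + exp(-2*t), -t*exp(-2*t), 2*t*exp(-2*t)]
  [-t^2*exp(-2*t) + t*exp(-2*t), t^2*exp(-2*t) - 3*t*exp(-2*t) + exp(-2*t), -2*t^2*exp(-2*t) + 6*t*exp(-2*t)]
  [-t^2*exp(-2*t)/2, t^2*exp(-2*t)/2 - t*exp(-2*t), -t^2*exp(-2*t) + 2*t*exp(-2*t) + exp(-2*t)]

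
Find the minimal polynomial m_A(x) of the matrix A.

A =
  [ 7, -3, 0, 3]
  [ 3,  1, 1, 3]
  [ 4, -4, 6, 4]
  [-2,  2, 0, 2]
x^3 - 12*x^2 + 48*x - 64

The characteristic polynomial is χ_A(x) = (x - 4)^4, so the eigenvalues are known. The minimal polynomial is
  m_A(x) = Π_λ (x − λ)^{k_λ}
where k_λ is the size of the *largest* Jordan block for λ (equivalently, the smallest k with (A − λI)^k v = 0 for every generalised eigenvector v of λ).

  λ = 4: largest Jordan block has size 3, contributing (x − 4)^3

So m_A(x) = (x - 4)^3 = x^3 - 12*x^2 + 48*x - 64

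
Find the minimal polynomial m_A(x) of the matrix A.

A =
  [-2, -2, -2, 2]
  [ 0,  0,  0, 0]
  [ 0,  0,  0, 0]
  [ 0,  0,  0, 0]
x^2 + 2*x

The characteristic polynomial is χ_A(x) = x^3*(x + 2), so the eigenvalues are known. The minimal polynomial is
  m_A(x) = Π_λ (x − λ)^{k_λ}
where k_λ is the size of the *largest* Jordan block for λ (equivalently, the smallest k with (A − λI)^k v = 0 for every generalised eigenvector v of λ).

  λ = -2: largest Jordan block has size 1, contributing (x + 2)
  λ = 0: largest Jordan block has size 1, contributing (x − 0)

So m_A(x) = x*(x + 2) = x^2 + 2*x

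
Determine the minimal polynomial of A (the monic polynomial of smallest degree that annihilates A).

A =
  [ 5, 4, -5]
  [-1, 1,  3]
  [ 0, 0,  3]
x^3 - 9*x^2 + 27*x - 27

The characteristic polynomial is χ_A(x) = (x - 3)^3, so the eigenvalues are known. The minimal polynomial is
  m_A(x) = Π_λ (x − λ)^{k_λ}
where k_λ is the size of the *largest* Jordan block for λ (equivalently, the smallest k with (A − λI)^k v = 0 for every generalised eigenvector v of λ).

  λ = 3: largest Jordan block has size 3, contributing (x − 3)^3

So m_A(x) = (x - 3)^3 = x^3 - 9*x^2 + 27*x - 27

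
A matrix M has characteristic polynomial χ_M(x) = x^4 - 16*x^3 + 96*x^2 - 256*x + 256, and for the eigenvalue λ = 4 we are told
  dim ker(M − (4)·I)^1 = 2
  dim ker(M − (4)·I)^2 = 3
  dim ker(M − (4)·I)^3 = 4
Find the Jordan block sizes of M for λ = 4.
Block sizes for λ = 4: [3, 1]

From the dimensions of kernels of powers, the number of Jordan blocks of size at least j is d_j − d_{j−1} where d_j = dim ker(N^j) (with d_0 = 0). Computing the differences gives [2, 1, 1].
The number of blocks of size exactly k is (#blocks of size ≥ k) − (#blocks of size ≥ k + 1), so the partition is: 1 block(s) of size 1, 1 block(s) of size 3.
In nonincreasing order the block sizes are [3, 1].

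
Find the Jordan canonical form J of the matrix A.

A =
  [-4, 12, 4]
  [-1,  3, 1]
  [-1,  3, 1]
J_2(0) ⊕ J_1(0)

The characteristic polynomial is
  det(x·I − A) = x^3

Eigenvalues and multiplicities (the geometric multiplicity of λ is n − rank(A − λI), which equals the number of Jordan blocks for λ):
  λ = 0: algebraic multiplicity = 3, geometric multiplicity = 2

Determining the block sizes for each eigenvalue:
  λ = 0: 2 blocks summing to 3 forces exactly one block of size 2 and the rest size 1 → block sizes [2, 1]

Assembling the blocks gives a Jordan form
J =
  [0, 1, 0]
  [0, 0, 0]
  [0, 0, 0]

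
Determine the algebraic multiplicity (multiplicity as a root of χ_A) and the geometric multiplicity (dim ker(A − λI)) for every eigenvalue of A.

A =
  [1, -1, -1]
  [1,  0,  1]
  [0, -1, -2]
λ = -1: alg = 1, geom = 1; λ = 0: alg = 2, geom = 1

Step 1 — factor the characteristic polynomial to read off the algebraic multiplicities:
  χ_A(x) = x^2*(x + 1)

Step 2 — compute geometric multiplicities via the rank-nullity identity g(λ) = n − rank(A − λI):
  rank(A − (-1)·I) = 2, so dim ker(A − (-1)·I) = n − 2 = 1
  rank(A − (0)·I) = 2, so dim ker(A − (0)·I) = n − 2 = 1

Summary:
  λ = -1: algebraic multiplicity = 1, geometric multiplicity = 1
  λ = 0: algebraic multiplicity = 2, geometric multiplicity = 1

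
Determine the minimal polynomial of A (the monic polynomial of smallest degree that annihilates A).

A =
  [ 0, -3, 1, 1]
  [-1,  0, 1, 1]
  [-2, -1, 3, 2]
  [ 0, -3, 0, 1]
x^3 - 3*x^2 + 3*x - 1

The characteristic polynomial is χ_A(x) = (x - 1)^4, so the eigenvalues are known. The minimal polynomial is
  m_A(x) = Π_λ (x − λ)^{k_λ}
where k_λ is the size of the *largest* Jordan block for λ (equivalently, the smallest k with (A − λI)^k v = 0 for every generalised eigenvector v of λ).

  λ = 1: largest Jordan block has size 3, contributing (x − 1)^3

So m_A(x) = (x - 1)^3 = x^3 - 3*x^2 + 3*x - 1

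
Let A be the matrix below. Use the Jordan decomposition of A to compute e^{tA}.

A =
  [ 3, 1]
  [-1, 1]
e^{tA} =
  [t*exp(2*t) + exp(2*t), t*exp(2*t)]
  [-t*exp(2*t), -t*exp(2*t) + exp(2*t)]

Strategy: write A = P · J · P⁻¹ where J is a Jordan canonical form, so e^{tA} = P · e^{tJ} · P⁻¹, and e^{tJ} can be computed block-by-block.

A has Jordan form
J =
  [2, 1]
  [0, 2]
(up to reordering of blocks).

Per-block formulas:
  For a 2×2 Jordan block J_2(2): exp(t · J_2(2)) = e^(2t)·(I + t·N), where N is the 2×2 nilpotent shift.

After assembling e^{tJ} and conjugating by P, we get:

e^{tA} =
  [t*exp(2*t) + exp(2*t), t*exp(2*t)]
  [-t*exp(2*t), -t*exp(2*t) + exp(2*t)]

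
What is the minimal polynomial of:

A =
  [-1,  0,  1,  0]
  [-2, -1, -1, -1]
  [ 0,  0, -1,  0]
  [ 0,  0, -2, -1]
x^2 + 2*x + 1

The characteristic polynomial is χ_A(x) = (x + 1)^4, so the eigenvalues are known. The minimal polynomial is
  m_A(x) = Π_λ (x − λ)^{k_λ}
where k_λ is the size of the *largest* Jordan block for λ (equivalently, the smallest k with (A − λI)^k v = 0 for every generalised eigenvector v of λ).

  λ = -1: largest Jordan block has size 2, contributing (x + 1)^2

So m_A(x) = (x + 1)^2 = x^2 + 2*x + 1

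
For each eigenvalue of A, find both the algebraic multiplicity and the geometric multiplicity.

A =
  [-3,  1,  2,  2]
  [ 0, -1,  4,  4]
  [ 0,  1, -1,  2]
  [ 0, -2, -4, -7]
λ = -3: alg = 4, geom = 3

Step 1 — factor the characteristic polynomial to read off the algebraic multiplicities:
  χ_A(x) = (x + 3)^4

Step 2 — compute geometric multiplicities via the rank-nullity identity g(λ) = n − rank(A − λI):
  rank(A − (-3)·I) = 1, so dim ker(A − (-3)·I) = n − 1 = 3

Summary:
  λ = -3: algebraic multiplicity = 4, geometric multiplicity = 3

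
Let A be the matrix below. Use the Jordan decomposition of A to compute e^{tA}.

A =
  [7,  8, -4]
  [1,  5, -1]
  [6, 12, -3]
e^{tA} =
  [4*t*exp(3*t) + exp(3*t), 8*t*exp(3*t), -4*t*exp(3*t)]
  [t*exp(3*t), 2*t*exp(3*t) + exp(3*t), -t*exp(3*t)]
  [6*t*exp(3*t), 12*t*exp(3*t), -6*t*exp(3*t) + exp(3*t)]

Strategy: write A = P · J · P⁻¹ where J is a Jordan canonical form, so e^{tA} = P · e^{tJ} · P⁻¹, and e^{tJ} can be computed block-by-block.

A has Jordan form
J =
  [3, 1, 0]
  [0, 3, 0]
  [0, 0, 3]
(up to reordering of blocks).

Per-block formulas:
  For a 2×2 Jordan block J_2(3): exp(t · J_2(3)) = e^(3t)·(I + t·N), where N is the 2×2 nilpotent shift.
  For a 1×1 block at λ = 3: exp(t · [3]) = [e^(3t)].

After assembling e^{tJ} and conjugating by P, we get:

e^{tA} =
  [4*t*exp(3*t) + exp(3*t), 8*t*exp(3*t), -4*t*exp(3*t)]
  [t*exp(3*t), 2*t*exp(3*t) + exp(3*t), -t*exp(3*t)]
  [6*t*exp(3*t), 12*t*exp(3*t), -6*t*exp(3*t) + exp(3*t)]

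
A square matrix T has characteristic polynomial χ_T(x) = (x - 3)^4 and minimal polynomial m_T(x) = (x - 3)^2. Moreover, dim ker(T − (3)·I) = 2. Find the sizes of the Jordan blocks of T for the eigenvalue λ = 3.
Block sizes for λ = 3: [2, 2]

Step 1 — from the characteristic polynomial, algebraic multiplicity of λ = 3 is 4. From dim ker(T − (3)·I) = 2, there are exactly 2 Jordan blocks for λ = 3.
Step 2 — from the minimal polynomial, the factor (x − 3)^2 tells us the largest block for λ = 3 has size 2.
Step 3 — with total size 4, 2 blocks, and largest block 2, the block sizes (in nonincreasing order) are [2, 2].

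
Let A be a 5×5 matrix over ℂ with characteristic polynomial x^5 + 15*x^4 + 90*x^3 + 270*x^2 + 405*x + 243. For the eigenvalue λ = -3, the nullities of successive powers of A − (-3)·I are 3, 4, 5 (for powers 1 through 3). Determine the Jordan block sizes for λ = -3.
Block sizes for λ = -3: [3, 1, 1]

From the dimensions of kernels of powers, the number of Jordan blocks of size at least j is d_j − d_{j−1} where d_j = dim ker(N^j) (with d_0 = 0). Computing the differences gives [3, 1, 1].
The number of blocks of size exactly k is (#blocks of size ≥ k) − (#blocks of size ≥ k + 1), so the partition is: 2 block(s) of size 1, 1 block(s) of size 3.
In nonincreasing order the block sizes are [3, 1, 1].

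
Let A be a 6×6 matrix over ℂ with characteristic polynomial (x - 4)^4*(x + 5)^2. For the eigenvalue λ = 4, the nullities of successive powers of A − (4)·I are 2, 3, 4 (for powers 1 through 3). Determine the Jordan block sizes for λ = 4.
Block sizes for λ = 4: [3, 1]

From the dimensions of kernels of powers, the number of Jordan blocks of size at least j is d_j − d_{j−1} where d_j = dim ker(N^j) (with d_0 = 0). Computing the differences gives [2, 1, 1].
The number of blocks of size exactly k is (#blocks of size ≥ k) − (#blocks of size ≥ k + 1), so the partition is: 1 block(s) of size 1, 1 block(s) of size 3.
In nonincreasing order the block sizes are [3, 1].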